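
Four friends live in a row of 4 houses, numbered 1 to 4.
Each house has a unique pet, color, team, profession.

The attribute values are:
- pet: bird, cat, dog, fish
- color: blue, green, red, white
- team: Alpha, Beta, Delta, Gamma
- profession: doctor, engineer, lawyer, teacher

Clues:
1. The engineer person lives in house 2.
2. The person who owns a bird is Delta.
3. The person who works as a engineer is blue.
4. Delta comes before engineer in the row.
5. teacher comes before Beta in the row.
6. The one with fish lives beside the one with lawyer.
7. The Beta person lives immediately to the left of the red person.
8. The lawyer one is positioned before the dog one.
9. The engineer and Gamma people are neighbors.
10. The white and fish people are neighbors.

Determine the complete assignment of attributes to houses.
Solution:

House | Pet | Color | Team | Profession
---------------------------------------
  1   | bird | white | Delta | teacher
  2   | fish | blue | Beta | engineer
  3   | cat | red | Gamma | lawyer
  4   | dog | green | Alpha | doctor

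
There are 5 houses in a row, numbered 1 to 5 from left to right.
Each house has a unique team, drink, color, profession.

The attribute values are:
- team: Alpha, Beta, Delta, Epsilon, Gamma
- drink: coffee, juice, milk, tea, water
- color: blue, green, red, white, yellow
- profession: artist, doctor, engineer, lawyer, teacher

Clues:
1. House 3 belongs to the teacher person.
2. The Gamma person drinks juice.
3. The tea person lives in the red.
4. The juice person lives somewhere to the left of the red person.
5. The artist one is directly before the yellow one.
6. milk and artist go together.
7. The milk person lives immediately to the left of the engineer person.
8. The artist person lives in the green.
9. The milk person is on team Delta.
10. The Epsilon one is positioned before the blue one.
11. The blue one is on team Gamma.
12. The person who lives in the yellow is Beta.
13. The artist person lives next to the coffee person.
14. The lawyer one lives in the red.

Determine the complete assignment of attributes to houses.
Solution:

House | Team | Drink | Color | Profession
-----------------------------------------
  1   | Delta | milk | green | artist
  2   | Beta | coffee | yellow | engineer
  3   | Epsilon | water | white | teacher
  4   | Gamma | juice | blue | doctor
  5   | Alpha | tea | red | lawyer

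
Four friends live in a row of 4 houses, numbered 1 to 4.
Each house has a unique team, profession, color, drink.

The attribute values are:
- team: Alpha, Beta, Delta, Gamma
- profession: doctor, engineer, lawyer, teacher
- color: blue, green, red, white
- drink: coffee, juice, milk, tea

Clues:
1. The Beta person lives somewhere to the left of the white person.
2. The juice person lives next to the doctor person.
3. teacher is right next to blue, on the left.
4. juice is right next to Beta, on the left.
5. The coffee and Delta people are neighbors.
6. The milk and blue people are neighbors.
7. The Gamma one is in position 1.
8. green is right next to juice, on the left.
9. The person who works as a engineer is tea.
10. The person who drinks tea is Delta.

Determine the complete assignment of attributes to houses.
Solution:

House | Team | Profession | Color | Drink
-----------------------------------------
  1   | Gamma | teacher | green | milk
  2   | Alpha | lawyer | blue | juice
  3   | Beta | doctor | red | coffee
  4   | Delta | engineer | white | tea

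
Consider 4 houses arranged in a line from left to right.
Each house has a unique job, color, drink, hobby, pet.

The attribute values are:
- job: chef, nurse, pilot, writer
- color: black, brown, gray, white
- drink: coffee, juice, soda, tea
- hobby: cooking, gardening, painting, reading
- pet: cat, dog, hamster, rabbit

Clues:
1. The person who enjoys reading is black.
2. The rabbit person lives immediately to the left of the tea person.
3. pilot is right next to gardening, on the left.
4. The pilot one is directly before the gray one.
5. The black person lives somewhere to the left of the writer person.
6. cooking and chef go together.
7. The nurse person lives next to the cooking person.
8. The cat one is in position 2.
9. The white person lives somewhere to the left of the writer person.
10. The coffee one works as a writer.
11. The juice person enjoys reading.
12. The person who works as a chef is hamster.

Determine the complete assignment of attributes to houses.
Solution:

House | Job | Color | Drink | Hobby | Pet
-----------------------------------------
  1   | pilot | black | juice | reading | rabbit
  2   | nurse | gray | tea | gardening | cat
  3   | chef | white | soda | cooking | hamster
  4   | writer | brown | coffee | painting | dog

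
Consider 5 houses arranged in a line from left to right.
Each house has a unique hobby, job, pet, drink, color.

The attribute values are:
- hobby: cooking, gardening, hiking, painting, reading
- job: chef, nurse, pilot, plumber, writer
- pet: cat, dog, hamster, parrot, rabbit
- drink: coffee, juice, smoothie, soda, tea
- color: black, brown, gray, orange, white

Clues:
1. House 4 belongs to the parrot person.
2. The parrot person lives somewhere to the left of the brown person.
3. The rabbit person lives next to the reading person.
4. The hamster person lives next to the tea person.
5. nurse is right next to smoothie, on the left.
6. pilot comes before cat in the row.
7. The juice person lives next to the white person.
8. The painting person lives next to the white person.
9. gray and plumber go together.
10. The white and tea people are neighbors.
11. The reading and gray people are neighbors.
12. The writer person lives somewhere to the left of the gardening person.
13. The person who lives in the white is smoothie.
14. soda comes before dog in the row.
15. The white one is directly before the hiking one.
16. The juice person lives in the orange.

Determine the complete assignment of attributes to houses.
Solution:

House | Hobby | Job | Pet | Drink | Color
-----------------------------------------
  1   | painting | nurse | rabbit | juice | orange
  2   | reading | pilot | hamster | smoothie | white
  3   | hiking | plumber | cat | tea | gray
  4   | cooking | writer | parrot | soda | black
  5   | gardening | chef | dog | coffee | brown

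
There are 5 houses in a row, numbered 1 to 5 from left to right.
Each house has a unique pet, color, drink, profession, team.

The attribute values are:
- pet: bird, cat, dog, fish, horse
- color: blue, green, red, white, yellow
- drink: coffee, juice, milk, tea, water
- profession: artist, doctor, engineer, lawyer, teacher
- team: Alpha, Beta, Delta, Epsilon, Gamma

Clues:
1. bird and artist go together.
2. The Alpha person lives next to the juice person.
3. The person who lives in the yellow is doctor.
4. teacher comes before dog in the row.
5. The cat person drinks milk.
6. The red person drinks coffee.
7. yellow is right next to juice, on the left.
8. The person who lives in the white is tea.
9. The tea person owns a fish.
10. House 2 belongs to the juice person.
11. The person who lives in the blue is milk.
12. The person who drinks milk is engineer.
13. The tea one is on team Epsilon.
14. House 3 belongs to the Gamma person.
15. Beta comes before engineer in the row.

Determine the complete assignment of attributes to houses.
Solution:

House | Pet | Color | Drink | Profession | Team
-----------------------------------------------
  1   | horse | yellow | water | doctor | Alpha
  2   | bird | green | juice | artist | Beta
  3   | cat | blue | milk | engineer | Gamma
  4   | fish | white | tea | teacher | Epsilon
  5   | dog | red | coffee | lawyer | Delta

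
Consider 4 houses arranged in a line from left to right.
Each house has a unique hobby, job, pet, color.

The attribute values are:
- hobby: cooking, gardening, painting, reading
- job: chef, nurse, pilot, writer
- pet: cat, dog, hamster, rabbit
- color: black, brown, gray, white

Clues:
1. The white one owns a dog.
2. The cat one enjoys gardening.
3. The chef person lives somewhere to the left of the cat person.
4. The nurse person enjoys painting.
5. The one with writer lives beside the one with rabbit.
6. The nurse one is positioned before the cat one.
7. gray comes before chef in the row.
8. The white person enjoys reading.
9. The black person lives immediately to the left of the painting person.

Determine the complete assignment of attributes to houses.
Solution:

House | Hobby | Job | Pet | Color
---------------------------------
  1   | cooking | writer | hamster | black
  2   | painting | nurse | rabbit | gray
  3   | reading | chef | dog | white
  4   | gardening | pilot | cat | brown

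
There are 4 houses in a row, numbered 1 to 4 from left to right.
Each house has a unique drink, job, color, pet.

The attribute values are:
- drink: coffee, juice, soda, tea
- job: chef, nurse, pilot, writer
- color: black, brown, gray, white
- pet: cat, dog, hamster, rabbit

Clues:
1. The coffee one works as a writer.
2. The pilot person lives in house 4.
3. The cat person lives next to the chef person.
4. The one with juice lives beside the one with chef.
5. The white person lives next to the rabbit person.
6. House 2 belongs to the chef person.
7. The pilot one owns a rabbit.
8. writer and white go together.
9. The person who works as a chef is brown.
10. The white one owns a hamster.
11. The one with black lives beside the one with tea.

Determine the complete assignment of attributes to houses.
Solution:

House | Drink | Job | Color | Pet
---------------------------------
  1   | juice | nurse | black | cat
  2   | tea | chef | brown | dog
  3   | coffee | writer | white | hamster
  4   | soda | pilot | gray | rabbit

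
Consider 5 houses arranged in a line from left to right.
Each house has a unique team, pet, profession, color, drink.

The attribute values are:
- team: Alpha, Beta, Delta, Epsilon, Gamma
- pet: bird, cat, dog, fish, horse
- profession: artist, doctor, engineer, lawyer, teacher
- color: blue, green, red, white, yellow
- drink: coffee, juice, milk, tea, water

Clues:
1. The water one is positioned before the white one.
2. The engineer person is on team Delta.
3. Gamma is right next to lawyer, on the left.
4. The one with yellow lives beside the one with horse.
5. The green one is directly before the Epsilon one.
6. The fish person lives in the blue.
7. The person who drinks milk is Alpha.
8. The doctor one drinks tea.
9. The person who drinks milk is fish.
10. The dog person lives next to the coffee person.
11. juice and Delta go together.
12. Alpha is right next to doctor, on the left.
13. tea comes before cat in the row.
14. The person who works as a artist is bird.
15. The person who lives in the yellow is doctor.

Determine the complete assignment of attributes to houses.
Solution:

House | Team | Pet | Profession | Color | Drink
-----------------------------------------------
  1   | Alpha | fish | teacher | blue | milk
  2   | Gamma | dog | doctor | yellow | tea
  3   | Beta | horse | lawyer | green | coffee
  4   | Epsilon | bird | artist | red | water
  5   | Delta | cat | engineer | white | juice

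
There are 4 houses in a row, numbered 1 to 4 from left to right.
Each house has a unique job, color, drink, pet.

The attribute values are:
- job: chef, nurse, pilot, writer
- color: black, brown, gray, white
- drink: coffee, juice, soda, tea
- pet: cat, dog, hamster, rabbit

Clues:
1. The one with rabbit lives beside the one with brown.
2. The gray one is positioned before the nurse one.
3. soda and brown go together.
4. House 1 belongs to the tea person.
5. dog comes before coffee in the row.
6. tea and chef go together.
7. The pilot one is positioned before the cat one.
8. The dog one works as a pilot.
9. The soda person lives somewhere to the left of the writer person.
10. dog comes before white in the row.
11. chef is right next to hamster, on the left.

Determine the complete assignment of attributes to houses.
Solution:

House | Job | Color | Drink | Pet
---------------------------------
  1   | chef | gray | tea | rabbit
  2   | nurse | brown | soda | hamster
  3   | pilot | black | juice | dog
  4   | writer | white | coffee | cat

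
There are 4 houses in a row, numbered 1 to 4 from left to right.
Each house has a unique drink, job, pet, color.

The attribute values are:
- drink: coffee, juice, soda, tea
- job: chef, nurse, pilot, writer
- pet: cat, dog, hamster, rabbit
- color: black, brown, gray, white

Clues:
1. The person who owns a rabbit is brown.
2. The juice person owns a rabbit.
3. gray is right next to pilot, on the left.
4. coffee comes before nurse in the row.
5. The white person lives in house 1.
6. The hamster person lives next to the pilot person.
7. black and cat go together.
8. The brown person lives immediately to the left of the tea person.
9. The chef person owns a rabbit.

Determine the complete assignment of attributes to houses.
Solution:

House | Drink | Job | Pet | Color
---------------------------------
  1   | coffee | writer | dog | white
  2   | juice | chef | rabbit | brown
  3   | tea | nurse | hamster | gray
  4   | soda | pilot | cat | black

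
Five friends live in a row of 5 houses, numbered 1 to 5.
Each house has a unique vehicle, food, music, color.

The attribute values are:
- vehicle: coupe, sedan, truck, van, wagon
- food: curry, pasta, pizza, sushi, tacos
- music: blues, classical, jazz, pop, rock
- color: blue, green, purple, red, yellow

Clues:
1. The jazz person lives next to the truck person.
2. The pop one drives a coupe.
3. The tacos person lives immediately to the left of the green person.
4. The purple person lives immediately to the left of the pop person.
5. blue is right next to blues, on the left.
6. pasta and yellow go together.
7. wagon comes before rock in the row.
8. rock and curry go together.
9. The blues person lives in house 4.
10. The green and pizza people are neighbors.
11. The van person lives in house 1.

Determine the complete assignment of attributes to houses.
Solution:

House | Vehicle | Food | Music | Color
--------------------------------------
  1   | van | tacos | classical | purple
  2   | coupe | sushi | pop | green
  3   | wagon | pizza | jazz | blue
  4   | truck | pasta | blues | yellow
  5   | sedan | curry | rock | red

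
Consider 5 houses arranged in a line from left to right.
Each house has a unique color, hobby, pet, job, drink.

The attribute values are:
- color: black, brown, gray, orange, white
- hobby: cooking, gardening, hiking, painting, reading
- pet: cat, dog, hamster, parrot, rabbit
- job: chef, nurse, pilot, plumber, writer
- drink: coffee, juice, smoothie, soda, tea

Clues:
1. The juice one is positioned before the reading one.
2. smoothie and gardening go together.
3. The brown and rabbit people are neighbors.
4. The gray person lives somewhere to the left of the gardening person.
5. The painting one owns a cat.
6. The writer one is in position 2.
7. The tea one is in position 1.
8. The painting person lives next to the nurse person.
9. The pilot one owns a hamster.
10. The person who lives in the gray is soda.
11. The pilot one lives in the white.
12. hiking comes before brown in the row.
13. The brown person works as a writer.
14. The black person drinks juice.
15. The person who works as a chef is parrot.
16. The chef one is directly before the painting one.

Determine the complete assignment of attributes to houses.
Solution:

House | Color | Hobby | Pet | Job | Drink
-----------------------------------------
  1   | orange | hiking | parrot | chef | tea
  2   | brown | painting | cat | writer | coffee
  3   | black | cooking | rabbit | nurse | juice
  4   | gray | reading | dog | plumber | soda
  5   | white | gardening | hamster | pilot | smoothie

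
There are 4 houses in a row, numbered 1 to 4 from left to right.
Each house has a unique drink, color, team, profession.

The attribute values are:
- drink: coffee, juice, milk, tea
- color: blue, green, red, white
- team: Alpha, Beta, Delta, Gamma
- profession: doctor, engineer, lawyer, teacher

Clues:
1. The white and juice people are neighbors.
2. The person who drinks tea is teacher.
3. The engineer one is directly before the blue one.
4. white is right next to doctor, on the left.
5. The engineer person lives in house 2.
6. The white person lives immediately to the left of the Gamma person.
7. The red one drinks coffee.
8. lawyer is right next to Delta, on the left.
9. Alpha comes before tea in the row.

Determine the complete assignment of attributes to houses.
Solution:

House | Drink | Color | Team | Profession
-----------------------------------------
  1   | coffee | red | Alpha | lawyer
  2   | milk | white | Delta | engineer
  3   | juice | blue | Gamma | doctor
  4   | tea | green | Beta | teacher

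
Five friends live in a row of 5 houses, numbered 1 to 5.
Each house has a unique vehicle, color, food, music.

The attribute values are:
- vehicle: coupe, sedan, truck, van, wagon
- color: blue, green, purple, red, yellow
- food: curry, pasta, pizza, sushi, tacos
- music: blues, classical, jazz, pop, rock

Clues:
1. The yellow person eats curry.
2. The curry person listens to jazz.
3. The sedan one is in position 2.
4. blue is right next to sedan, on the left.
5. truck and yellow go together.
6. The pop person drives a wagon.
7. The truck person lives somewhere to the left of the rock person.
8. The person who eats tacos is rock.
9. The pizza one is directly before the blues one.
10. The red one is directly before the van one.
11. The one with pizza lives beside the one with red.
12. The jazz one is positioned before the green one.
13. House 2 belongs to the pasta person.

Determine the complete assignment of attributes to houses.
Solution:

House | Vehicle | Color | Food | Music
--------------------------------------
  1   | wagon | blue | pizza | pop
  2   | sedan | red | pasta | blues
  3   | van | purple | sushi | classical
  4   | truck | yellow | curry | jazz
  5   | coupe | green | tacos | rock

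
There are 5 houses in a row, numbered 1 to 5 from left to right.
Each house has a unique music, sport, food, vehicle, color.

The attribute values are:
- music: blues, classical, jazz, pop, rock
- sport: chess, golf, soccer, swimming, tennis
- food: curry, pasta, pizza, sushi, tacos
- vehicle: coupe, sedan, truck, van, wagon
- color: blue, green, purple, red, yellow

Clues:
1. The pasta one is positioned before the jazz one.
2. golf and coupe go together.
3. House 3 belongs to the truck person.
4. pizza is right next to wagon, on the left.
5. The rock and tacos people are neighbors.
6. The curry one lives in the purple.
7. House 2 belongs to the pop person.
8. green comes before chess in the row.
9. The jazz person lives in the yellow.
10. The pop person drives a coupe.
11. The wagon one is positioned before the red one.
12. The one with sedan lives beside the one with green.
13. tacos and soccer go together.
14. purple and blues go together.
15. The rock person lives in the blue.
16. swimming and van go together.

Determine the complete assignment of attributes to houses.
Solution:

House | Music | Sport | Food | Vehicle | Color
----------------------------------------------
  1   | blues | tennis | curry | sedan | purple
  2   | pop | golf | pasta | coupe | green
  3   | rock | chess | pizza | truck | blue
  4   | jazz | soccer | tacos | wagon | yellow
  5   | classical | swimming | sushi | van | red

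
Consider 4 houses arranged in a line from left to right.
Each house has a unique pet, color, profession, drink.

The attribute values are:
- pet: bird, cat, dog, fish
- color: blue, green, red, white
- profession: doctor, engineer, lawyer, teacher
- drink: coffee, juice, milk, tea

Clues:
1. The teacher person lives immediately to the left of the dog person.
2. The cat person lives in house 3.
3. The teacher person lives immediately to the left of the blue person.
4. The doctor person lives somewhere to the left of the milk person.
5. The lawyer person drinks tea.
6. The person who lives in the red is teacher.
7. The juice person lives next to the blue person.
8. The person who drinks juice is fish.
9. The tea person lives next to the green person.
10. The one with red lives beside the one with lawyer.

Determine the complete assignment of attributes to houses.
Solution:

House | Pet | Color | Profession | Drink
----------------------------------------
  1   | fish | red | teacher | juice
  2   | dog | blue | lawyer | tea
  3   | cat | green | doctor | coffee
  4   | bird | white | engineer | milk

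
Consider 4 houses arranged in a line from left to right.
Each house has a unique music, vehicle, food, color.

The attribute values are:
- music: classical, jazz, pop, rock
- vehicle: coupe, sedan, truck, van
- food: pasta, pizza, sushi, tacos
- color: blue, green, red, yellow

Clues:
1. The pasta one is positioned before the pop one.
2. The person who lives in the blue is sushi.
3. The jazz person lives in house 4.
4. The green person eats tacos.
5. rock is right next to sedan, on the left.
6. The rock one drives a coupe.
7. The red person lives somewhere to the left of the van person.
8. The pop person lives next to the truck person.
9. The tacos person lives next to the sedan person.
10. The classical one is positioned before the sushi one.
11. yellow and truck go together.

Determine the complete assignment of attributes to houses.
Solution:

House | Music | Vehicle | Food | Color
--------------------------------------
  1   | rock | coupe | tacos | green
  2   | classical | sedan | pasta | red
  3   | pop | van | sushi | blue
  4   | jazz | truck | pizza | yellow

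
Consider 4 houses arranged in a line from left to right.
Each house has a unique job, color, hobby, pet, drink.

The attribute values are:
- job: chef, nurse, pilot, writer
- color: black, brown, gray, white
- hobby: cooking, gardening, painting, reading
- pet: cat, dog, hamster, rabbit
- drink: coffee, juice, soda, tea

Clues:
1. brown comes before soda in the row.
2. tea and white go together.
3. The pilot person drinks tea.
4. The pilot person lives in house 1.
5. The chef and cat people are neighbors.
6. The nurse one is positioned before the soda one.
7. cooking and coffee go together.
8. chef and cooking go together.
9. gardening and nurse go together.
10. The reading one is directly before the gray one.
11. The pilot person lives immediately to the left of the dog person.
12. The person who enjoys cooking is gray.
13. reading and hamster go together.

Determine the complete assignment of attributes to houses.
Solution:

House | Job | Color | Hobby | Pet | Drink
-----------------------------------------
  1   | pilot | white | reading | hamster | tea
  2   | chef | gray | cooking | dog | coffee
  3   | nurse | brown | gardening | cat | juice
  4   | writer | black | painting | rabbit | soda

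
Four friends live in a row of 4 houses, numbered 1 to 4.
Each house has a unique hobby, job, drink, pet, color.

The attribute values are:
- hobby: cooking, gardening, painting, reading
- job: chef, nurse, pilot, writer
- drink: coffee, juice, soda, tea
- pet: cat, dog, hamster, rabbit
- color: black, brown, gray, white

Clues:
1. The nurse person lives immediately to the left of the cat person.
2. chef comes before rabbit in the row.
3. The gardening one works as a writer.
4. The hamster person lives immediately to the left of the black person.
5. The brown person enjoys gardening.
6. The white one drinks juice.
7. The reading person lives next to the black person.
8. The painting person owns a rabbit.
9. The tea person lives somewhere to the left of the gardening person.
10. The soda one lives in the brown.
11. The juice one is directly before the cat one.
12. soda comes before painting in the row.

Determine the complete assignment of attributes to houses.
Solution:

House | Hobby | Job | Drink | Pet | Color
-----------------------------------------
  1   | reading | nurse | juice | hamster | white
  2   | cooking | chef | tea | cat | black
  3   | gardening | writer | soda | dog | brown
  4   | painting | pilot | coffee | rabbit | gray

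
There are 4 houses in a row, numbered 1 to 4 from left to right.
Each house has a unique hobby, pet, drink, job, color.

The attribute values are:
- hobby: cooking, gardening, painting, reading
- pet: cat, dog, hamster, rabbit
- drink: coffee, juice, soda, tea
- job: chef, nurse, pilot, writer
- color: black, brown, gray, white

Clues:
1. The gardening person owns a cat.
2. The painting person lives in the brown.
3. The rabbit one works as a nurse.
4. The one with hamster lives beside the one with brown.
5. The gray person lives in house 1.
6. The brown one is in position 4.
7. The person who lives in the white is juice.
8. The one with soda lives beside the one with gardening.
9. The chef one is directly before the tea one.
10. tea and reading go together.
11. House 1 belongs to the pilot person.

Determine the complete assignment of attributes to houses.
Solution:

House | Hobby | Pet | Drink | Job | Color
-----------------------------------------
  1   | cooking | dog | soda | pilot | gray
  2   | gardening | cat | juice | chef | white
  3   | reading | hamster | tea | writer | black
  4   | painting | rabbit | coffee | nurse | brown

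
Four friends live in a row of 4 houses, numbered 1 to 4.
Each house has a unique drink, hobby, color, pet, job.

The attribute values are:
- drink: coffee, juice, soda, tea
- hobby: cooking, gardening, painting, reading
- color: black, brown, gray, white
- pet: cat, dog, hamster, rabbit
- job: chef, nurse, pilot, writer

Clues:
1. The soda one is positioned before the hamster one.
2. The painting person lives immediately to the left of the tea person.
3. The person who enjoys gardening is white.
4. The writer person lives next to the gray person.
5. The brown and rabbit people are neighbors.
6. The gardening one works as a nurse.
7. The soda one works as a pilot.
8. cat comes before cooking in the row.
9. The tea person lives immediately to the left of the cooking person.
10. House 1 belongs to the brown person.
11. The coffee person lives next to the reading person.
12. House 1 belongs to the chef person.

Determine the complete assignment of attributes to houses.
Solution:

House | Drink | Hobby | Color | Pet | Job
-----------------------------------------
  1   | coffee | painting | brown | cat | chef
  2   | tea | reading | black | rabbit | writer
  3   | soda | cooking | gray | dog | pilot
  4   | juice | gardening | white | hamster | nurse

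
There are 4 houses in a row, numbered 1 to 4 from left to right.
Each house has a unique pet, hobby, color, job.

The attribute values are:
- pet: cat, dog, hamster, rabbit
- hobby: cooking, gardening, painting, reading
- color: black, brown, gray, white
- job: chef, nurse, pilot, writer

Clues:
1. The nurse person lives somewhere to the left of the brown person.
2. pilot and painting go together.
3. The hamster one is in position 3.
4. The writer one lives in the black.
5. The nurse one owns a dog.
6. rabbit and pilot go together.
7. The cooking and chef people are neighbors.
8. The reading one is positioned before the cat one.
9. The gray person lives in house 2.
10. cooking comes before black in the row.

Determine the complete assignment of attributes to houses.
Solution:

House | Pet | Hobby | Color | Job
---------------------------------
  1   | rabbit | painting | white | pilot
  2   | dog | cooking | gray | nurse
  3   | hamster | reading | brown | chef
  4   | cat | gardening | black | writer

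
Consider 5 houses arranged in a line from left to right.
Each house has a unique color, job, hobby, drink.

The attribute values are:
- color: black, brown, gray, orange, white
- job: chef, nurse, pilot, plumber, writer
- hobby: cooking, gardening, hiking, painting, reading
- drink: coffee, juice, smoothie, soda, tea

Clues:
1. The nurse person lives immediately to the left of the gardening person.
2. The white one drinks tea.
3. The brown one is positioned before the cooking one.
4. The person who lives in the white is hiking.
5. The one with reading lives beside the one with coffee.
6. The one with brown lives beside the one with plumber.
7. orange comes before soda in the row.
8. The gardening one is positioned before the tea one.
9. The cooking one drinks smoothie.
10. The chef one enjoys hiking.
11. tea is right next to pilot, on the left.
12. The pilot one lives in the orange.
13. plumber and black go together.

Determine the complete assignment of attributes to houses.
Solution:

House | Color | Job | Hobby | Drink
-----------------------------------
  1   | brown | nurse | reading | juice
  2   | black | plumber | gardening | coffee
  3   | white | chef | hiking | tea
  4   | orange | pilot | cooking | smoothie
  5   | gray | writer | painting | soda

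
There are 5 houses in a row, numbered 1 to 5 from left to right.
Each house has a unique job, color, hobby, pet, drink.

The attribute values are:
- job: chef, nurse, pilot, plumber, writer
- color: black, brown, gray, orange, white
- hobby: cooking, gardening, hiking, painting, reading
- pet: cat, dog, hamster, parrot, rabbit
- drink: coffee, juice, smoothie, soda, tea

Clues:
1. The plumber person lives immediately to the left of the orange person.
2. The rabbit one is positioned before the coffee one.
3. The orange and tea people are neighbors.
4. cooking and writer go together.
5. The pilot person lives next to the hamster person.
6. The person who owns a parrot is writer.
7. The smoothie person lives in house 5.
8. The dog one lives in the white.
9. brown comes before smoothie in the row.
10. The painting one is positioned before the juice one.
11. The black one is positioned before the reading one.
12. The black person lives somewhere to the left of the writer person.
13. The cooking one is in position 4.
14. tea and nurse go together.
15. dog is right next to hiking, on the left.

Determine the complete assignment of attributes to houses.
Solution:

House | Job | Color | Hobby | Pet | Drink
-----------------------------------------
  1   | plumber | white | painting | dog | soda
  2   | pilot | orange | hiking | rabbit | juice
  3   | nurse | black | gardening | hamster | tea
  4   | writer | brown | cooking | parrot | coffee
  5   | chef | gray | reading | cat | smoothie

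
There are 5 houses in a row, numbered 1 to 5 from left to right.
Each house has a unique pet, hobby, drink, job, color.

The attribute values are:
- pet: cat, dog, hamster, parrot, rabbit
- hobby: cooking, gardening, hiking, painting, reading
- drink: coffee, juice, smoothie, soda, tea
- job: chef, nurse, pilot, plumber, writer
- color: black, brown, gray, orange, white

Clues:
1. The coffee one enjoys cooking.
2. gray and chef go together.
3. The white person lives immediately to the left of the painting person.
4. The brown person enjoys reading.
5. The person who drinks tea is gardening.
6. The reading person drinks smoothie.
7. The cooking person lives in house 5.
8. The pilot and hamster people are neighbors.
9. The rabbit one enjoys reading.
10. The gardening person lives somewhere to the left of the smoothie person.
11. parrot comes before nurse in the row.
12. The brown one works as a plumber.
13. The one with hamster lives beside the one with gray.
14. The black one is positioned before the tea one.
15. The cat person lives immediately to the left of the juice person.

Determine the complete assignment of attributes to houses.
Solution:

House | Pet | Hobby | Drink | Job | Color
-----------------------------------------
  1   | cat | hiking | soda | pilot | white
  2   | hamster | painting | juice | writer | black
  3   | parrot | gardening | tea | chef | gray
  4   | rabbit | reading | smoothie | plumber | brown
  5   | dog | cooking | coffee | nurse | orange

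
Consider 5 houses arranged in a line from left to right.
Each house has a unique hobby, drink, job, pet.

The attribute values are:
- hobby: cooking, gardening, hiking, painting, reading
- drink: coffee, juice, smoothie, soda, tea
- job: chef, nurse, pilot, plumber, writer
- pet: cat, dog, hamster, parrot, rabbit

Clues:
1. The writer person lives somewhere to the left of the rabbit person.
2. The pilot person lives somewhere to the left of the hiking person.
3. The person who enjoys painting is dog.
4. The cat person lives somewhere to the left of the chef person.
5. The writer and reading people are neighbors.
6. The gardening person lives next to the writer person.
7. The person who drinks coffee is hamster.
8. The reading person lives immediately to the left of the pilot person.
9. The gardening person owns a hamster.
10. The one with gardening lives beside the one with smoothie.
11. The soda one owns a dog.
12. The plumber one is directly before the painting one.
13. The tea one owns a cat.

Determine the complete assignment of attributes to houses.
Solution:

House | Hobby | Drink | Job | Pet
---------------------------------
  1   | gardening | coffee | nurse | hamster
  2   | cooking | smoothie | writer | parrot
  3   | reading | tea | plumber | cat
  4   | painting | soda | pilot | dog
  5   | hiking | juice | chef | rabbit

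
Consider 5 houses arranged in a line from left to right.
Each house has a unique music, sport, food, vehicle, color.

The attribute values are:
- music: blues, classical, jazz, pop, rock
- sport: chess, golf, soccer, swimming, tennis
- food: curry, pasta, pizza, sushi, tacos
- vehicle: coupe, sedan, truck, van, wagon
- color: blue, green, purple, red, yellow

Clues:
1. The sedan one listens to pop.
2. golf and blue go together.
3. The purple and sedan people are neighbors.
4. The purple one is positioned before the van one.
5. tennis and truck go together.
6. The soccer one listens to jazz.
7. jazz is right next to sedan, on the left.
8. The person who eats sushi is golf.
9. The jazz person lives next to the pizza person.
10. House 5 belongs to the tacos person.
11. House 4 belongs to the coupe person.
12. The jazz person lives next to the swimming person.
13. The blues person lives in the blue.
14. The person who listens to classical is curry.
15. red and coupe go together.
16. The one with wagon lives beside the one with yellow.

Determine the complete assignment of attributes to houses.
Solution:

House | Music | Sport | Food | Vehicle | Color
----------------------------------------------
  1   | jazz | soccer | pasta | wagon | purple
  2   | pop | swimming | pizza | sedan | yellow
  3   | blues | golf | sushi | van | blue
  4   | classical | chess | curry | coupe | red
  5   | rock | tennis | tacos | truck | green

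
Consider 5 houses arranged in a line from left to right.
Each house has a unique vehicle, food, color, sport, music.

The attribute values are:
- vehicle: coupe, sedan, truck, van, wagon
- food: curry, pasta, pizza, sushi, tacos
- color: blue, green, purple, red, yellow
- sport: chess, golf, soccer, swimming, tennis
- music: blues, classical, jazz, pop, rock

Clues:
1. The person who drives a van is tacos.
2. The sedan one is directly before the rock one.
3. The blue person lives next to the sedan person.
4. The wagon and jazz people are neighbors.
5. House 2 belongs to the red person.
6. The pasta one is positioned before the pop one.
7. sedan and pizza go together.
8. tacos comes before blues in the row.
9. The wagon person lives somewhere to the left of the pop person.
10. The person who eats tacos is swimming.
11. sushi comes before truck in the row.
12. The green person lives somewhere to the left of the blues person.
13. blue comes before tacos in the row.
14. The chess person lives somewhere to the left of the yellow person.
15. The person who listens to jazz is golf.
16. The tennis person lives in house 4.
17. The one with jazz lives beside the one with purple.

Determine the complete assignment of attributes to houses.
Solution:

House | Vehicle | Food | Color | Sport | Music
----------------------------------------------
  1   | wagon | pasta | blue | chess | classical
  2   | sedan | pizza | red | golf | jazz
  3   | van | tacos | purple | swimming | rock
  4   | coupe | sushi | green | tennis | pop
  5   | truck | curry | yellow | soccer | blues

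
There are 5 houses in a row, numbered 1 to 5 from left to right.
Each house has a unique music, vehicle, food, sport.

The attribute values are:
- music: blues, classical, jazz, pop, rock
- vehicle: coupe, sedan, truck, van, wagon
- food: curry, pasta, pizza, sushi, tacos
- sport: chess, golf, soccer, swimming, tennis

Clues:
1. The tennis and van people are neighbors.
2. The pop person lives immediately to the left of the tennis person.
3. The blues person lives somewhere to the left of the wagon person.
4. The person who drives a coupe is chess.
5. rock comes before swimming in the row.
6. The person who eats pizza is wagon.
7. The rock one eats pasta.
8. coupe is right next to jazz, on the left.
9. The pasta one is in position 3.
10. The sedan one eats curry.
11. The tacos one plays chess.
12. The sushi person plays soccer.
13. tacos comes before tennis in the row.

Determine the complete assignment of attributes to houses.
Solution:

House | Music | Vehicle | Food | Sport
--------------------------------------
  1   | pop | coupe | tacos | chess
  2   | jazz | sedan | curry | tennis
  3   | rock | van | pasta | golf
  4   | blues | truck | sushi | soccer
  5   | classical | wagon | pizza | swimming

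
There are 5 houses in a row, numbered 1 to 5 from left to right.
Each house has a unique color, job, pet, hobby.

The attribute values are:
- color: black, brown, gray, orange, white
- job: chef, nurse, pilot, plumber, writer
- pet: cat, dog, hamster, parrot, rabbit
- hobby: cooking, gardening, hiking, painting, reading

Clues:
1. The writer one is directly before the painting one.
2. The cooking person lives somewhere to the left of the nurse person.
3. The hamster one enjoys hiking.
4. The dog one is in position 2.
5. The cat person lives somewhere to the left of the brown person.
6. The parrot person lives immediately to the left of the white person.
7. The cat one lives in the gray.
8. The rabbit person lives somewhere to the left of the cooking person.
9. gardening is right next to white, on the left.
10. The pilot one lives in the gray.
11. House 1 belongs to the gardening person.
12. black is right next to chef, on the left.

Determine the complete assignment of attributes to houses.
Solution:

House | Color | Job | Pet | Hobby
---------------------------------
  1   | black | writer | parrot | gardening
  2   | white | chef | dog | painting
  3   | orange | plumber | rabbit | reading
  4   | gray | pilot | cat | cooking
  5   | brown | nurse | hamster | hiking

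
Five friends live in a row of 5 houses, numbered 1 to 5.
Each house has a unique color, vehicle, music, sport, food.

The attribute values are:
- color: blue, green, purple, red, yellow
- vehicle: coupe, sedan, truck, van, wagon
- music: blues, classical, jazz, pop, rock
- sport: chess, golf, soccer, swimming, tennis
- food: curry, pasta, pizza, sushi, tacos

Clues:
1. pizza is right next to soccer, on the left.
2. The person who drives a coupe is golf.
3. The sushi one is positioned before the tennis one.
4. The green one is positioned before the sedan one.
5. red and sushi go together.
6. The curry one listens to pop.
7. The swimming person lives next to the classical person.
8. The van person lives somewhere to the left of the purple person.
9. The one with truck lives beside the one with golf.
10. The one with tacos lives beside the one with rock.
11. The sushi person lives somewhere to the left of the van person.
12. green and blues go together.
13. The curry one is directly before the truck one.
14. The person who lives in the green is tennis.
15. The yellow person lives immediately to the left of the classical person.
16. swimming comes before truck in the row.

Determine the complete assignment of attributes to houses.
Solution:

House | Color | Vehicle | Music | Sport | Food
----------------------------------------------
  1   | yellow | wagon | pop | swimming | curry
  2   | blue | truck | classical | chess | tacos
  3   | red | coupe | rock | golf | sushi
  4   | green | van | blues | tennis | pizza
  5   | purple | sedan | jazz | soccer | pasta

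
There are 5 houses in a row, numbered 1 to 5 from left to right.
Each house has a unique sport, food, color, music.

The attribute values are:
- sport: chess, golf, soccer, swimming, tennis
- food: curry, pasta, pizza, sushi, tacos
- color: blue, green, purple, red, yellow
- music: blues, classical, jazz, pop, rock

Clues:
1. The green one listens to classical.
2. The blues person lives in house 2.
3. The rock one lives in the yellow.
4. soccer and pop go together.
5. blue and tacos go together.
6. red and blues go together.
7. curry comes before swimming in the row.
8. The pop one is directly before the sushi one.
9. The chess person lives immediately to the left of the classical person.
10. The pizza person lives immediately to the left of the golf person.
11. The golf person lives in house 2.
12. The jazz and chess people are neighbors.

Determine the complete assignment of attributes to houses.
Solution:

House | Sport | Food | Color | Music
------------------------------------
  1   | soccer | pizza | purple | pop
  2   | golf | sushi | red | blues
  3   | tennis | tacos | blue | jazz
  4   | chess | curry | yellow | rock
  5   | swimming | pasta | green | classical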